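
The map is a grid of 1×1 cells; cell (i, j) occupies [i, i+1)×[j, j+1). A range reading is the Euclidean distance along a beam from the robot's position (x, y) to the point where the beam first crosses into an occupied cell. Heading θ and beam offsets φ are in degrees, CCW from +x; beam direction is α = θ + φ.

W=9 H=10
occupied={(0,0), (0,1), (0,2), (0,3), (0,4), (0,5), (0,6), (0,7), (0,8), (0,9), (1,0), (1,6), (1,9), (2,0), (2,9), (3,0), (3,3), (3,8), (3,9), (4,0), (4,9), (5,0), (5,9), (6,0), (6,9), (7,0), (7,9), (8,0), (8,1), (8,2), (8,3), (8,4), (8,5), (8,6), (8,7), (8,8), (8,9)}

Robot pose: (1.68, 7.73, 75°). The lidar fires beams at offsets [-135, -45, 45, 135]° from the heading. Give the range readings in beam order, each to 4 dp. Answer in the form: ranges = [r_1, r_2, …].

beam 1: φ=-135°, α=300°
  d=(0.5000,-0.8660)  start (1,7)  tX=0.6400 tY=0.8429  stride 1/|dx|=2.0000 1/|dy|=1.1547
    cross x-line → (2,7), t=0.6400
    cross y-line → (2,6), t=0.8429
    cross y-line → (2,5), t=1.9976
    cross x-line → (3,5), t=2.6400
    cross y-line → (3,4), t=3.1523
    cross y-line → (3,3), t=4.3070 (wall)
  → r_1 = 4.3070
beam 2: φ=-45°, α=30°
  d=(0.8660,0.5000)  start (1,7)  tX=0.3695 tY=0.5400  stride 1/|dx|=1.1547 1/|dy|=2.0000
    cross x-line → (2,7), t=0.3695
    cross y-line → (2,8), t=0.5400
    cross x-line → (3,8), t=1.5242 (wall)
  → r_2 = 1.5242
beam 3: φ=45°, α=120°
  d=(-0.5000,0.8660)  start (1,7)  tX=1.3600 tY=0.3118  stride 1/|dx|=2.0000 1/|dy|=1.1547
    cross y-line → (1,8), t=0.3118
    cross x-line → (0,8), t=1.3600 (wall)
  → r_3 = 1.3600
beam 4: φ=135°, α=210°
  d=(-0.8660,-0.5000)  start (1,7)  tX=0.7852 tY=1.4600  stride 1/|dx|=1.1547 1/|dy|=2.0000
    cross x-line → (0,7), t=0.7852 (wall)
  → r_4 = 0.7852

ranges = [4.3070, 1.5242, 1.3600, 0.7852]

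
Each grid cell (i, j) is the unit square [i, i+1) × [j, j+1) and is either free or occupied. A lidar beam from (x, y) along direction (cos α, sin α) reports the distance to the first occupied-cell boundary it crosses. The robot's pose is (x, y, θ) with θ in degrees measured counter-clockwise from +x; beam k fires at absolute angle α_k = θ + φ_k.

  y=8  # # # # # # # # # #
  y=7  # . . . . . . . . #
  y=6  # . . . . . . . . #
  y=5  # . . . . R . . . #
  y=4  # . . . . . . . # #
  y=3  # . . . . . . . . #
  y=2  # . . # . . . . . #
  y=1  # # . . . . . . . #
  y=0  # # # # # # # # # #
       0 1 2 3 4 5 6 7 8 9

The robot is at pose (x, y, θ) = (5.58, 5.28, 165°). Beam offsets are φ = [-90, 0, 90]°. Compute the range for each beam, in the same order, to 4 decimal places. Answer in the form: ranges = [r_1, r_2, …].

ranges = [2.8160, 4.7416, 4.4310]

beam 1: φ=-90°, α=75°
  dir = (cos 75°, sin 75°) = (0.2588, 0.9659); from cell (5,5)
  next x-line at t=1.6228, next y-line at t=0.7454; Δt_x=3.8637, Δt_y=1.0353
    y: enter (5,6) at t=0.7454
    x: enter (6,6) at t=1.6228
    y: enter (6,7) at t=1.7807
    y: enter (6,8) at t=2.8160 ← occupied
  → r_1 = 2.8160
beam 2: φ=0°, α=165°
  dir = (cos 165°, sin 165°) = (-0.9659, 0.2588); from cell (5,5)
  next x-line at t=0.6005, next y-line at t=2.7819; Δt_x=1.0353, Δt_y=3.8637
    x: enter (4,5) at t=0.6005
    x: enter (3,5) at t=1.6357
    x: enter (2,5) at t=2.6710
    y: enter (2,6) at t=2.7819
    x: enter (1,6) at t=3.7063
    x: enter (0,6) at t=4.7416 ← occupied
  → r_2 = 4.7416
beam 3: φ=90°, α=255°
  dir = (cos 255°, sin 255°) = (-0.2588, -0.9659); from cell (5,5)
  next x-line at t=2.2409, next y-line at t=0.2899; Δt_x=3.8637, Δt_y=1.0353
    y: enter (5,4) at t=0.2899
    y: enter (5,3) at t=1.3252
    x: enter (4,3) at t=2.2409
    y: enter (4,2) at t=2.3604
    y: enter (4,1) at t=3.3957
    y: enter (4,0) at t=4.4310 ← occupied
  → r_3 = 4.4310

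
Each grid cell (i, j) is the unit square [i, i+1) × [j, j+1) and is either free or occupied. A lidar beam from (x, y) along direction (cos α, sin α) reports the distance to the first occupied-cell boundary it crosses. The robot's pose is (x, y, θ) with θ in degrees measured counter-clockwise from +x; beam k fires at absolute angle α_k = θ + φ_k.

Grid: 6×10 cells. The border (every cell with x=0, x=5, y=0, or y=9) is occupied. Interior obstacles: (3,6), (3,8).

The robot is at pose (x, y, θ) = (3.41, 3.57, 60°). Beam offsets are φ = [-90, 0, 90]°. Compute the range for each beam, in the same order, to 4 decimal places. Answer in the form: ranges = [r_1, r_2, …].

ranges = [1.8360, 3.1800, 2.7828]

beam 1: φ=-90°, α=330°
  direction (0.8660, -0.5000); cell (3,3); t to first gridline: x 0.6813, y 1.1400 (then +1.1547 / +2.0000)
    (4,3) via x @ 0.6813
    (4,2) via y @ 1.1400
    (5,2) via x @ 1.8360  # hit
  → r_1 = 1.8360
beam 2: φ=0°, α=60°
  direction (0.5000, 0.8660); cell (3,3); t to first gridline: x 1.1800, y 0.4965 (then +2.0000 / +1.1547)
    (3,4) via y @ 0.4965
    (4,4) via x @ 1.1800
    (4,5) via y @ 1.6512
    (4,6) via y @ 2.8059
    (5,6) via x @ 3.1800  # hit
  → r_2 = 3.1800
beam 3: φ=90°, α=150°
  direction (-0.8660, 0.5000); cell (3,3); t to first gridline: x 0.4734, y 0.8600 (then +1.1547 / +2.0000)
    (2,3) via x @ 0.4734
    (2,4) via y @ 0.8600
    (1,4) via x @ 1.6281
    (0,4) via x @ 2.7828  # hit
  → r_3 = 2.7828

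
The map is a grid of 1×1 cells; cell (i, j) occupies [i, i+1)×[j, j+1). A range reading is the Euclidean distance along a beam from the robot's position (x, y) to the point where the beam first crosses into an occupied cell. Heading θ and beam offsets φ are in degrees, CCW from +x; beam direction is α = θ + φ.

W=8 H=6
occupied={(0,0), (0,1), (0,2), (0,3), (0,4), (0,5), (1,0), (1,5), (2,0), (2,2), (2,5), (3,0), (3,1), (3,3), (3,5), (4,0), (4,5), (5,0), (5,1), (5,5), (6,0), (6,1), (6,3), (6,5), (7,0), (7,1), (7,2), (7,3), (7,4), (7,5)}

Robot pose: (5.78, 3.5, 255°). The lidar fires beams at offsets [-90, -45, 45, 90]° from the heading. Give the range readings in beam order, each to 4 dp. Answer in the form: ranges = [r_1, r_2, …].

ranges = [1.8428, 3.0000, 0.4400, 0.2278]

beam 1: φ=-90°, α=165°
  d=(-0.9659,0.2588)  start (5,3)  tX=0.8075 tY=1.9319  stride 1/|dx|=1.0353 1/|dy|=3.8637
    cross x-line → (4,3), t=0.8075
    cross x-line → (3,3), t=1.8428 (wall)
  → r_1 = 1.8428
beam 2: φ=-45°, α=210°
  d=(-0.8660,-0.5000)  start (5,3)  tX=0.9007 tY=1.0000  stride 1/|dx|=1.1547 1/|dy|=2.0000
    cross x-line → (4,3), t=0.9007
    cross y-line → (4,2), t=1.0000
    cross x-line → (3,2), t=2.0554
    cross y-line → (3,1), t=3.0000 (wall)
  → r_2 = 3.0000
beam 3: φ=45°, α=300°
  d=(0.5000,-0.8660)  start (5,3)  tX=0.4400 tY=0.5774  stride 1/|dx|=2.0000 1/|dy|=1.1547
    cross x-line → (6,3), t=0.4400 (wall)
  → r_3 = 0.4400
beam 4: φ=90°, α=345°
  d=(0.9659,-0.2588)  start (5,3)  tX=0.2278 tY=1.9319  stride 1/|dx|=1.0353 1/|dy|=3.8637
    cross x-line → (6,3), t=0.2278 (wall)
  → r_4 = 0.2278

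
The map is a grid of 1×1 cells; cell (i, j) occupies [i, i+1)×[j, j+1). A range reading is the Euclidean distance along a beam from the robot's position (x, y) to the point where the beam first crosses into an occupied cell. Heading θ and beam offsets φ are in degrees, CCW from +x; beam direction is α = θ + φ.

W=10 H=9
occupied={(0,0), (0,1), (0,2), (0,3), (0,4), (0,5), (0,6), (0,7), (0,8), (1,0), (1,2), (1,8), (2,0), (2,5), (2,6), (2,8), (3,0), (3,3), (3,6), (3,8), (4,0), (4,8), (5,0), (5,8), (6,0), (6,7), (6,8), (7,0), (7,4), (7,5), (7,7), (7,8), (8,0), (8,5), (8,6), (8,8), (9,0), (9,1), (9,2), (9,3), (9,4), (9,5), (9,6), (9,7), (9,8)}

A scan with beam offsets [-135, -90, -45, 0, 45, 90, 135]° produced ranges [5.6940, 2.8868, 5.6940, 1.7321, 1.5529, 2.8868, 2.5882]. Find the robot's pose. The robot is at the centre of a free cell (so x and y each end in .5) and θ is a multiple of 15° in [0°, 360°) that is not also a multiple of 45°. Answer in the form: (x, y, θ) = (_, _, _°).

Enumerate (i+0.5, j+0.5, θ) over the 45 free cells and 16 admissible headings. For each, cast all 7 beams and compare to the given ranges.
  (6.5, 5.5, 240°): beam 1 = 1.5529 ≠ 5.6940 ✗
  (4.5, 5.5, 300°): beam 1 = 1.5529 ≠ 5.6940 ✗
  (6.5, 1.5, 285°): beam 1 = 3.0000 ≠ 5.6940 ✗
  …
  (6.5, 2.5, 240°): r_1=5.6940, r_2=2.8868, r_3=5.6940, r_4=1.7321, r_5=1.5529, r_6=2.8868, r_7=2.5882 — all match ✓
Unique over the lattice → pose = (6.5, 2.5, 240°).

(x, y, θ) = (6.5, 2.5, 240°)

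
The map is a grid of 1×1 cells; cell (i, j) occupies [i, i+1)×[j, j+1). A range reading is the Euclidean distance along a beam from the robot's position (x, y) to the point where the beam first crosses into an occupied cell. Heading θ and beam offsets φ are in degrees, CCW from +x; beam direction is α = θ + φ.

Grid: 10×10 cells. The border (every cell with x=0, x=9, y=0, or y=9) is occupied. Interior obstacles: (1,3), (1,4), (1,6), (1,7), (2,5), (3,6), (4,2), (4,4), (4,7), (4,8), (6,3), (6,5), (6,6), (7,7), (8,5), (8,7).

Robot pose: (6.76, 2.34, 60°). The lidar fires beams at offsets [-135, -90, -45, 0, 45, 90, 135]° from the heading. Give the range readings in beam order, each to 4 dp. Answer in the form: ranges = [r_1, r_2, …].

beam 1: φ=-135°, α=285°
  direction (0.2588, -0.9659); cell (6,2); t to first gridline: x 0.9273, y 0.3520 (then +3.8637 / +1.0353)
    (6,1) via y @ 0.3520
    (7,1) via x @ 0.9273
    (7,0) via y @ 1.3873  # hit
  → r_1 = 1.3873
beam 2: φ=-90°, α=330°
  direction (0.8660, -0.5000); cell (6,2); t to first gridline: x 0.2771, y 0.6800 (then +1.1547 / +2.0000)
    (7,2) via x @ 0.2771
    (7,1) via y @ 0.6800
    (8,1) via x @ 1.4318
    (9,1) via x @ 2.5865  # hit
  → r_2 = 2.5865
beam 3: φ=-45°, α=15°
  direction (0.9659, 0.2588); cell (6,2); t to first gridline: x 0.2485, y 2.5500 (then +1.0353 / +3.8637)
    (7,2) via x @ 0.2485
    (8,2) via x @ 1.2837
    (9,2) via x @ 2.3190  # hit
  → r_3 = 2.3190
beam 4: φ=0°, α=60°
  direction (0.5000, 0.8660); cell (6,2); t to first gridline: x 0.4800, y 0.7621 (then +2.0000 / +1.1547)
    (7,2) via x @ 0.4800
    (7,3) via y @ 0.7621
    (7,4) via y @ 1.9168
    (8,4) via x @ 2.4800
    (8,5) via y @ 3.0715  # hit
  → r_4 = 3.0715
beam 5: φ=45°, α=105°
  direction (-0.2588, 0.9659); cell (6,2); t to first gridline: x 2.9364, y 0.6833 (then +3.8637 / +1.0353)
    (6,3) via y @ 0.6833  # hit
  → r_5 = 0.6833
beam 6: φ=90°, α=150°
  direction (-0.8660, 0.5000); cell (6,2); t to first gridline: x 0.8776, y 1.3200 (then +1.1547 / +2.0000)
    (5,2) via x @ 0.8776
    (5,3) via y @ 1.3200
    (4,3) via x @ 2.0323
    (3,3) via x @ 3.1870
    (3,4) via y @ 3.3200
    (2,4) via x @ 4.3417
    (2,5) via y @ 5.3200  # hit
  → r_6 = 5.3200
beam 7: φ=135°, α=195°
  direction (-0.9659, -0.2588); cell (6,2); t to first gridline: x 0.7868, y 1.3137 (then +1.0353 / +3.8637)
    (5,2) via x @ 0.7868
    (5,1) via y @ 1.3137
    (4,1) via x @ 1.8221
    (3,1) via x @ 2.8574
    (2,1) via x @ 3.8926
    (1,1) via x @ 4.9279
    (1,0) via y @ 5.1774  # hit
  → r_7 = 5.1774

ranges = [1.3873, 2.5865, 2.3190, 3.0715, 0.6833, 5.3200, 5.1774]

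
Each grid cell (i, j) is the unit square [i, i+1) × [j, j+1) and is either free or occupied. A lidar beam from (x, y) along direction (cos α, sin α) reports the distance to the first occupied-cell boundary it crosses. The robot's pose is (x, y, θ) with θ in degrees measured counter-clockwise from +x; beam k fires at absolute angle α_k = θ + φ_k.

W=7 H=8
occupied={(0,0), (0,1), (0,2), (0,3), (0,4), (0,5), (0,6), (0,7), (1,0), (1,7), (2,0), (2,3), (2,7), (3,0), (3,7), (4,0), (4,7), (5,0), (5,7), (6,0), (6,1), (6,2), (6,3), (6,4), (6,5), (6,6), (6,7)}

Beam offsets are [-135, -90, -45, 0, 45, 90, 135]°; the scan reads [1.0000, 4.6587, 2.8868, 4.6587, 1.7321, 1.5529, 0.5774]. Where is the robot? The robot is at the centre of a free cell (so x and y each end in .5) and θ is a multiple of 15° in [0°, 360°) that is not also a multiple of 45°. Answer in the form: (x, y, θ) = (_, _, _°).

(x, y, θ) = (5.5, 2.5, 195°)

Enumerate (i+0.5, j+0.5, θ) over the 29 free cells and 16 admissible headings. For each, cast all 7 beams and compare to the given ranges.
  (5.5, 2.5, 165°): beam 1 = 0.5774 ≠ 1.0000 ✗
  (2.5, 1.5, 195°): beam 1 = 6.3509 ≠ 1.0000 ✗
  (3.5, 3.5, 60°): beam 1 = 2.5882 ≠ 1.0000 ✗
  (3.5, 6.5, 195°): beam 1 = 0.5774 ≠ 1.0000 ✗
  (5.5, 6.5, 255°): beam 1 = 0.5774 ≠ 1.0000 ✗
  …
  (5.5, 2.5, 195°): r_1=1.0000, r_2=4.6587, r_3=2.8868, r_4=4.6587, r_5=1.7321, r_6=1.5529, r_7=0.5774 — all match ✓
Only this pose fits every beam.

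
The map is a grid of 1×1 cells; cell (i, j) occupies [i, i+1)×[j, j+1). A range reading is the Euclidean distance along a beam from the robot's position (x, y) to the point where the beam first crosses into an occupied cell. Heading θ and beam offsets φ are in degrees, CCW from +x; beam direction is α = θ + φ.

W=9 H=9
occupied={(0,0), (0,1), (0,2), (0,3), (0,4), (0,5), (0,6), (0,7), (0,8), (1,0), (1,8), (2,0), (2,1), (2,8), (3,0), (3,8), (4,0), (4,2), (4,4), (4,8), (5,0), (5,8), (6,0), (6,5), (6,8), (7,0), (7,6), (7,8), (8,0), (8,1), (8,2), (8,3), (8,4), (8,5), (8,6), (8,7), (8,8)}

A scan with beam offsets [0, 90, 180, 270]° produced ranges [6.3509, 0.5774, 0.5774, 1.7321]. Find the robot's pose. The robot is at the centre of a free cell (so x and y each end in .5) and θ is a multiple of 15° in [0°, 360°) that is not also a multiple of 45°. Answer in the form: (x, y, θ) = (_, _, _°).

Candidates: 44 free-cell centres × 16 headings = 704 poses. Raycast each; keep the one whose scan matches to 4 dp.
  (2.5, 6.5, 15°): beam 1 = 5.6940 ≠ 6.3509 ✗
  (1.5, 5.5, 15°): beam 1 = 5.6940 ≠ 6.3509 ✗
  (5.5, 4.5, 210°): beam 1 = 0.5774 ≠ 6.3509 ✗
  …
  (6.5, 6.5, 210°): r_1=6.3509, r_2=0.5774, r_3=0.5774, r_4=1.7321 — all match ✓
No second candidate reproduces the full scan.

(x, y, θ) = (6.5, 6.5, 210°)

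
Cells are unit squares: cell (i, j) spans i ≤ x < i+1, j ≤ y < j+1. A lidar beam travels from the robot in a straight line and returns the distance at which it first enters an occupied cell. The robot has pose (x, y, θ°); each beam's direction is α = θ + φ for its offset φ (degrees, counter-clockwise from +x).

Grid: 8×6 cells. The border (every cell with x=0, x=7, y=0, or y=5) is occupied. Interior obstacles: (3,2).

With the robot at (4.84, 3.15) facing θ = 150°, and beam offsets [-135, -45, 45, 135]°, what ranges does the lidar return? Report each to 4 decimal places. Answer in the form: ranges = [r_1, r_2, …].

beam 1: φ=-135°, α=15°
  direction (0.9659, 0.2588); cell (4,3); t to first gridline: x 0.1656, y 3.2841 (then +1.0353 / +3.8637)
    (5,3) via x @ 0.1656
    (6,3) via x @ 1.2009
    (7,3) via x @ 2.2362  # hit
  → r_1 = 2.2362
beam 2: φ=-45°, α=105°
  direction (-0.2588, 0.9659); cell (4,3); t to first gridline: x 3.2455, y 0.8800 (then +3.8637 / +1.0353)
    (4,4) via y @ 0.8800
    (4,5) via y @ 1.9153  # hit
  → r_2 = 1.9153
beam 3: φ=45°, α=195°
  direction (-0.9659, -0.2588); cell (4,3); t to first gridline: x 0.8696, y 0.5796 (then +1.0353 / +3.8637)
    (4,2) via y @ 0.5796
    (3,2) via x @ 0.8696  # hit
  → r_3 = 0.8696
beam 4: φ=135°, α=285°
  direction (0.2588, -0.9659); cell (4,3); t to first gridline: x 0.6182, y 0.1553 (then +3.8637 / +1.0353)
    (4,2) via y @ 0.1553
    (5,2) via x @ 0.6182
    (5,1) via y @ 1.1906
    (5,0) via y @ 2.2258  # hit
  → r_4 = 2.2258

ranges = [2.2362, 1.9153, 0.8696, 2.2258]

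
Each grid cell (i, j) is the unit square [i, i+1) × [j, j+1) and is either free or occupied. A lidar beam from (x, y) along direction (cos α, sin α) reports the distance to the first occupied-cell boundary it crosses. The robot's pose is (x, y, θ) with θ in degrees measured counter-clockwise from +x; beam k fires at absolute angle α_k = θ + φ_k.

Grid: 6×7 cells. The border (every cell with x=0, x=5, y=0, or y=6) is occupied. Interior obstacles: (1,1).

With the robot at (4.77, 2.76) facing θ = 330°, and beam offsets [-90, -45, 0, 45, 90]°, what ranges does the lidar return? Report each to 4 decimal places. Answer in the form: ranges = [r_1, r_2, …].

ranges = [2.0323, 0.8887, 0.2656, 0.2381, 0.4600]

beam 1: φ=-90°, α=240°
  dir = (cos 240°, sin 240°) = (-0.5000, -0.8660); from cell (4,2)
  next x-line at t=1.5400, next y-line at t=0.8776; Δt_x=2.0000, Δt_y=1.1547
    y: enter (4,1) at t=0.8776
    x: enter (3,1) at t=1.5400
    y: enter (3,0) at t=2.0323 ← occupied
  → r_1 = 2.0323
beam 2: φ=-45°, α=285°
  dir = (cos 285°, sin 285°) = (0.2588, -0.9659); from cell (4,2)
  next x-line at t=0.8887, next y-line at t=0.7868; Δt_x=3.8637, Δt_y=1.0353
    y: enter (4,1) at t=0.7868
    x: enter (5,1) at t=0.8887 ← occupied
  → r_2 = 0.8887
beam 3: φ=0°, α=330°
  dir = (cos 330°, sin 330°) = (0.8660, -0.5000); from cell (4,2)
  next x-line at t=0.2656, next y-line at t=1.5200; Δt_x=1.1547, Δt_y=2.0000
    x: enter (5,2) at t=0.2656 ← occupied
  → r_3 = 0.2656
beam 4: φ=45°, α=15°
  dir = (cos 15°, sin 15°) = (0.9659, 0.2588); from cell (4,2)
  next x-line at t=0.2381, next y-line at t=0.9273; Δt_x=1.0353, Δt_y=3.8637
    x: enter (5,2) at t=0.2381 ← occupied
  → r_4 = 0.2381
beam 5: φ=90°, α=60°
  dir = (cos 60°, sin 60°) = (0.5000, 0.8660); from cell (4,2)
  next x-line at t=0.4600, next y-line at t=0.2771; Δt_x=2.0000, Δt_y=1.1547
    y: enter (4,3) at t=0.2771
    x: enter (5,3) at t=0.4600 ← occupied
  → r_5 = 0.4600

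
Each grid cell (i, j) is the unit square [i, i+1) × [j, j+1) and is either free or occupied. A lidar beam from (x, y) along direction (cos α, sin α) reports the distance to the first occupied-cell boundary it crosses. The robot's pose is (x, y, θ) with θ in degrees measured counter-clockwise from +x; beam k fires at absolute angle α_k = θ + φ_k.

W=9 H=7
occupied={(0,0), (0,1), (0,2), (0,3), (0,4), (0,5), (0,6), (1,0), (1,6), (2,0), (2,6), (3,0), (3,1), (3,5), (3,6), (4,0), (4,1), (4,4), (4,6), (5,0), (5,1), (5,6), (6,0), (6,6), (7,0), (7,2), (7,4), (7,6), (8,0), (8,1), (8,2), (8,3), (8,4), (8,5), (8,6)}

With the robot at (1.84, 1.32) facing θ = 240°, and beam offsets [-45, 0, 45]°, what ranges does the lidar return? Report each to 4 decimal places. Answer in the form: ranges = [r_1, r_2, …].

beam 1: φ=-45°, α=195°
  d=(-0.9659,-0.2588)  start (1,1)  tX=0.8696 tY=1.2364  stride 1/|dx|=1.0353 1/|dy|=3.8637
    cross x-line → (0,1), t=0.8696 (wall)
  → r_1 = 0.8696
beam 2: φ=0°, α=240°
  d=(-0.5000,-0.8660)  start (1,1)  tX=1.6800 tY=0.3695  stride 1/|dx|=2.0000 1/|dy|=1.1547
    cross y-line → (1,0), t=0.3695 (wall)
  → r_2 = 0.3695
beam 3: φ=45°, α=285°
  d=(0.2588,-0.9659)  start (1,1)  tX=0.6182 tY=0.3313  stride 1/|dx|=3.8637 1/|dy|=1.0353
    cross y-line → (1,0), t=0.3313 (wall)
  → r_3 = 0.3313

ranges = [0.8696, 0.3695, 0.3313]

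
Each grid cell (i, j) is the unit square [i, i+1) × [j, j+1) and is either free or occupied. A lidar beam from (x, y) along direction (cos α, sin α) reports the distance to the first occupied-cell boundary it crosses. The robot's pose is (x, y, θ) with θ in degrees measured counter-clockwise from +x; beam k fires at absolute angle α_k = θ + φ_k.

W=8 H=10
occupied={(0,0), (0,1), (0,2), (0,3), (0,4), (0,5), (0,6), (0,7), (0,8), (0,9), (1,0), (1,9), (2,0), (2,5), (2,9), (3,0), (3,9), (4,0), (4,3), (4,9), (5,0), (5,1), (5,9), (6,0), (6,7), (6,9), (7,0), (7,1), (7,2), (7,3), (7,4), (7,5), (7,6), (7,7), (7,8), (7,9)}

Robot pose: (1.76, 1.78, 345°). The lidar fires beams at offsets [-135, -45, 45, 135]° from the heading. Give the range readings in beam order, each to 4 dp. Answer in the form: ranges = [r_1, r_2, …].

ranges = [0.8776, 0.9007, 2.5865, 1.5200]

beam 1: φ=-135°, α=210°
  d=(-0.8660,-0.5000)  start (1,1)  tX=0.8776 tY=1.5600  stride 1/|dx|=1.1547 1/|dy|=2.0000
    cross x-line → (0,1), t=0.8776 (wall)
  → r_1 = 0.8776
beam 2: φ=-45°, α=300°
  d=(0.5000,-0.8660)  start (1,1)  tX=0.4800 tY=0.9007  stride 1/|dx|=2.0000 1/|dy|=1.1547
    cross x-line → (2,1), t=0.4800
    cross y-line → (2,0), t=0.9007 (wall)
  → r_2 = 0.9007
beam 3: φ=45°, α=30°
  d=(0.8660,0.5000)  start (1,1)  tX=0.2771 tY=0.4400  stride 1/|dx|=1.1547 1/|dy|=2.0000
    cross x-line → (2,1), t=0.2771
    cross y-line → (2,2), t=0.4400
    cross x-line → (3,2), t=1.4318
    cross y-line → (3,3), t=2.4400
    cross x-line → (4,3), t=2.5865 (wall)
  → r_3 = 2.5865
beam 4: φ=135°, α=120°
  d=(-0.5000,0.8660)  start (1,1)  tX=1.5200 tY=0.2540  stride 1/|dx|=2.0000 1/|dy|=1.1547
    cross y-line → (1,2), t=0.2540
    cross y-line → (1,3), t=1.4087
    cross x-line → (0,3), t=1.5200 (wall)
  → r_4 = 1.5200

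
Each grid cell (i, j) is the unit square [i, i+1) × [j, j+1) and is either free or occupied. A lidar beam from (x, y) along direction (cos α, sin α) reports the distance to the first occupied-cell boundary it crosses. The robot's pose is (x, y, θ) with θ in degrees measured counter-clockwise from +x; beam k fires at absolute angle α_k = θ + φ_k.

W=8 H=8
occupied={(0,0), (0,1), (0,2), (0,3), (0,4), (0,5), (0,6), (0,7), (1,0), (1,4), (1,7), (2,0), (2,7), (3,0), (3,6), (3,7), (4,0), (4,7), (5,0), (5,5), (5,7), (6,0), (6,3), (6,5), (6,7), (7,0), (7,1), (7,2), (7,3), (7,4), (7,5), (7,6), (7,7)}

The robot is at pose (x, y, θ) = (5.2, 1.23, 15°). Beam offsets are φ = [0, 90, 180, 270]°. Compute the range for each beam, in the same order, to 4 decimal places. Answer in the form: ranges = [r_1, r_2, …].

beam 1: φ=0°, α=15°
  direction (0.9659, 0.2588); cell (5,1); t to first gridline: x 0.8282, y 2.9751 (then +1.0353 / +3.8637)
    (6,1) via x @ 0.8282
    (7,1) via x @ 1.8635  # hit
  → r_1 = 1.8635
beam 2: φ=90°, α=105°
  direction (-0.2588, 0.9659); cell (5,1); t to first gridline: x 0.7727, y 0.7972 (then +3.8637 / +1.0353)
    (4,1) via x @ 0.7727
    (4,2) via y @ 0.7972
    (4,3) via y @ 1.8324
    (4,4) via y @ 2.8677
    (4,5) via y @ 3.9030
    (3,5) via x @ 4.6364
    (3,6) via y @ 4.9383  # hit
  → r_2 = 4.9383
beam 3: φ=180°, α=195°
  direction (-0.9659, -0.2588); cell (5,1); t to first gridline: x 0.2071, y 0.8887 (then +1.0353 / +3.8637)
    (4,1) via x @ 0.2071
    (4,0) via y @ 0.8887  # hit
  → r_3 = 0.8887
beam 4: φ=270°, α=285°
  direction (0.2588, -0.9659); cell (5,1); t to first gridline: x 3.0910, y 0.2381 (then +3.8637 / +1.0353)
    (5,0) via y @ 0.2381  # hit
  → r_4 = 0.2381

ranges = [1.8635, 4.9383, 0.8887, 0.2381]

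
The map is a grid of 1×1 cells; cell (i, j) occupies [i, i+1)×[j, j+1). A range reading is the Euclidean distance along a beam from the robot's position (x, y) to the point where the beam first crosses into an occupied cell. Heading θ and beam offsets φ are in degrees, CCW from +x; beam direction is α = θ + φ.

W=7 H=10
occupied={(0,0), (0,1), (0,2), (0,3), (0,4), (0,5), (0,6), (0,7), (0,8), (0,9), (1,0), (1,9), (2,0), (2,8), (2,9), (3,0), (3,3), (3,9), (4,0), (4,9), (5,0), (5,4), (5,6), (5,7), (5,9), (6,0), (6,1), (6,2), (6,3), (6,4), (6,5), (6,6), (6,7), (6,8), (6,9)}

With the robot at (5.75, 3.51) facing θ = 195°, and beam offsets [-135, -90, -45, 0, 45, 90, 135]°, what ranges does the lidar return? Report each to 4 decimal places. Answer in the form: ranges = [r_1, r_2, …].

ranges = [0.5000, 0.5073, 5.4848, 1.8117, 2.8983, 0.9659, 0.2887]

beam 1: φ=-135°, α=60°
  d=(0.5000,0.8660)  start (5,3)  tX=0.5000 tY=0.5658  stride 1/|dx|=2.0000 1/|dy|=1.1547
    cross x-line → (6,3), t=0.5000 (wall)
  → r_1 = 0.5000
beam 2: φ=-90°, α=105°
  d=(-0.2588,0.9659)  start (5,3)  tX=2.8978 tY=0.5073  stride 1/|dx|=3.8637 1/|dy|=1.0353
    cross y-line → (5,4), t=0.5073 (wall)
  → r_2 = 0.5073
beam 3: φ=-45°, α=150°
  d=(-0.8660,0.5000)  start (5,3)  tX=0.8660 tY=0.9800  stride 1/|dx|=1.1547 1/|dy|=2.0000
    cross x-line → (4,3), t=0.8660
    cross y-line → (4,4), t=0.9800
    cross x-line → (3,4), t=2.0207
    cross y-line → (3,5), t=2.9800
    cross x-line → (2,5), t=3.1754
    cross x-line → (1,5), t=4.3301
    cross y-line → (1,6), t=4.9800
    cross x-line → (0,6), t=5.4848 (wall)
  → r_3 = 5.4848
beam 4: φ=0°, α=195°
  d=(-0.9659,-0.2588)  start (5,3)  tX=0.7765 tY=1.9705  stride 1/|dx|=1.0353 1/|dy|=3.8637
    cross x-line → (4,3), t=0.7765
    cross x-line → (3,3), t=1.8117 (wall)
  → r_4 = 1.8117
beam 5: φ=45°, α=240°
  d=(-0.5000,-0.8660)  start (5,3)  tX=1.5000 tY=0.5889  stride 1/|dx|=2.0000 1/|dy|=1.1547
    cross y-line → (5,2), t=0.5889
    cross x-line → (4,2), t=1.5000
    cross y-line → (4,1), t=1.7436
    cross y-line → (4,0), t=2.8983 (wall)
  → r_5 = 2.8983
beam 6: φ=90°, α=285°
  d=(0.2588,-0.9659)  start (5,3)  tX=0.9659 tY=0.5280  stride 1/|dx|=3.8637 1/|dy|=1.0353
    cross y-line → (5,2), t=0.5280
    cross x-line → (6,2), t=0.9659 (wall)
  → r_6 = 0.9659
beam 7: φ=135°, α=330°
  d=(0.8660,-0.5000)  start (5,3)  tX=0.2887 tY=1.0200  stride 1/|dx|=1.1547 1/|dy|=2.0000
    cross x-line → (6,3), t=0.2887 (wall)
  → r_7 = 0.2887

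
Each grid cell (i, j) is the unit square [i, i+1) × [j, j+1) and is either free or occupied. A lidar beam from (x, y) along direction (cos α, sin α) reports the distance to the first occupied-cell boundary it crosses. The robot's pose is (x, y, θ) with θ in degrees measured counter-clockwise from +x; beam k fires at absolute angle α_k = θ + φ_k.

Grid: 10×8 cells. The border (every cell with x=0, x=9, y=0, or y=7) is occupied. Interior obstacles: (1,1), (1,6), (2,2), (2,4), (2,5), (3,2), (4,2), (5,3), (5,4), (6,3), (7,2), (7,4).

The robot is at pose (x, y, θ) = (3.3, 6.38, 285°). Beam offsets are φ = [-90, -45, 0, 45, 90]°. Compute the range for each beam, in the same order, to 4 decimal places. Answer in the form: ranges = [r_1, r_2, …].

ranges = [1.3459, 0.6000, 3.4992, 2.7600, 2.3955]

beam 1: φ=-90°, α=195°
  dir = (cos 195°, sin 195°) = (-0.9659, -0.2588); from cell (3,6)
  next x-line at t=0.3106, next y-line at t=1.4682; Δt_x=1.0353, Δt_y=3.8637
    x: enter (2,6) at t=0.3106
    x: enter (1,6) at t=1.3459 ← occupied
  → r_1 = 1.3459
beam 2: φ=-45°, α=240°
  dir = (cos 240°, sin 240°) = (-0.5000, -0.8660); from cell (3,6)
  next x-line at t=0.6000, next y-line at t=0.4388; Δt_x=2.0000, Δt_y=1.1547
    y: enter (3,5) at t=0.4388
    x: enter (2,5) at t=0.6000 ← occupied
  → r_2 = 0.6000
beam 3: φ=0°, α=285°
  dir = (cos 285°, sin 285°) = (0.2588, -0.9659); from cell (3,6)
  next x-line at t=2.7046, next y-line at t=0.3934; Δt_x=3.8637, Δt_y=1.0353
    y: enter (3,5) at t=0.3934
    y: enter (3,4) at t=1.4287
    y: enter (3,3) at t=2.4640
    x: enter (4,3) at t=2.7046
    y: enter (4,2) at t=3.4992 ← occupied
  → r_3 = 3.4992
beam 4: φ=45°, α=330°
  dir = (cos 330°, sin 330°) = (0.8660, -0.5000); from cell (3,6)
  next x-line at t=0.8083, next y-line at t=0.7600; Δt_x=1.1547, Δt_y=2.0000
    y: enter (3,5) at t=0.7600
    x: enter (4,5) at t=0.8083
    x: enter (5,5) at t=1.9630
    y: enter (5,4) at t=2.7600 ← occupied
  → r_4 = 2.7600
beam 5: φ=90°, α=15°
  dir = (cos 15°, sin 15°) = (0.9659, 0.2588); from cell (3,6)
  next x-line at t=0.7247, next y-line at t=2.3955; Δt_x=1.0353, Δt_y=3.8637
    x: enter (4,6) at t=0.7247
    x: enter (5,6) at t=1.7600
    y: enter (5,7) at t=2.3955 ← occupied
  → r_5 = 2.3955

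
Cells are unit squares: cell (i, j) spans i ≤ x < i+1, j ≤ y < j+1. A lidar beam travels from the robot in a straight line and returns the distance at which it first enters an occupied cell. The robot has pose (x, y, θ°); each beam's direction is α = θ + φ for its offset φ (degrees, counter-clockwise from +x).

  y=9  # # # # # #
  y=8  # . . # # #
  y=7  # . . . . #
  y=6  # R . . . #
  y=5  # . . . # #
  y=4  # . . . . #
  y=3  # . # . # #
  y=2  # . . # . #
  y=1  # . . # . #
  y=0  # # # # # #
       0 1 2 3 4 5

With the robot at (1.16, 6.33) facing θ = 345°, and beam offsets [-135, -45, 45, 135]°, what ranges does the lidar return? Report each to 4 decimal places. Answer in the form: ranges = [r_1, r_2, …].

ranges = [0.1848, 2.6905, 3.3400, 0.3200]

beam 1: φ=-135°, α=210°
  d=(-0.8660,-0.5000)  start (1,6)  tX=0.1848 tY=0.6600  stride 1/|dx|=1.1547 1/|dy|=2.0000
    cross x-line → (0,6), t=0.1848 (wall)
  → r_1 = 0.1848
beam 2: φ=-45°, α=300°
  d=(0.5000,-0.8660)  start (1,6)  tX=1.6800 tY=0.3811  stride 1/|dx|=2.0000 1/|dy|=1.1547
    cross y-line → (1,5), t=0.3811
    cross y-line → (1,4), t=1.5358
    cross x-line → (2,4), t=1.6800
    cross y-line → (2,3), t=2.6905 (wall)
  → r_2 = 2.6905
beam 3: φ=45°, α=30°
  d=(0.8660,0.5000)  start (1,6)  tX=0.9699 tY=1.3400  stride 1/|dx|=1.1547 1/|dy|=2.0000
    cross x-line → (2,6), t=0.9699
    cross y-line → (2,7), t=1.3400
    cross x-line → (3,7), t=2.1246
    cross x-line → (4,7), t=3.2793
    cross y-line → (4,8), t=3.3400 (wall)
  → r_3 = 3.3400
beam 4: φ=135°, α=120°
  d=(-0.5000,0.8660)  start (1,6)  tX=0.3200 tY=0.7736  stride 1/|dx|=2.0000 1/|dy|=1.1547
    cross x-line → (0,6), t=0.3200 (wall)
  → r_4 = 0.3200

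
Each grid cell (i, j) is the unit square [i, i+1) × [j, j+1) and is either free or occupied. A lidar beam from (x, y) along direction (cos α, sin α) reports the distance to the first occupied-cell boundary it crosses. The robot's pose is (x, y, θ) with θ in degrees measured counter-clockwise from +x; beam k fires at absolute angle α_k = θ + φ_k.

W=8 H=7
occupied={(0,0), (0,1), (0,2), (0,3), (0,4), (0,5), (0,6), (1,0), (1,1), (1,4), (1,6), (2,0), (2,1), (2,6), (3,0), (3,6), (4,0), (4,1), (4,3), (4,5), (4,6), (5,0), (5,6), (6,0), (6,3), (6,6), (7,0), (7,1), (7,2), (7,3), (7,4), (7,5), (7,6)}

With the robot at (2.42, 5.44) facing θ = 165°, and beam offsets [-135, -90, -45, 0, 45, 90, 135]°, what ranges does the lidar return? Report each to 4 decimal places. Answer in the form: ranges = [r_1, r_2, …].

ranges = [1.1200, 0.5798, 0.6466, 1.4701, 0.8800, 3.5614, 3.9722]

beam 1: φ=-135°, α=30°
  cosα=0.8660 sinα=0.5000 | (2,5) | tMaxX 0.6697 tMaxY 1.1200 | tΔX 1.1547 tΔY 2.0000
    t=0.6697 [x] (3,5)
    t=1.1200 [y] (3,6) — stop
  → r_1 = 1.1200
beam 2: φ=-90°, α=75°
  cosα=0.2588 sinα=0.9659 | (2,5) | tMaxX 2.2409 tMaxY 0.5798 | tΔX 3.8637 tΔY 1.0353
    t=0.5798 [y] (2,6) — stop
  → r_2 = 0.5798
beam 3: φ=-45°, α=120°
  cosα=-0.5000 sinα=0.8660 | (2,5) | tMaxX 0.8400 tMaxY 0.6466 | tΔX 2.0000 tΔY 1.1547
    t=0.6466 [y] (2,6) — stop
  → r_3 = 0.6466
beam 4: φ=0°, α=165°
  cosα=-0.9659 sinα=0.2588 | (2,5) | tMaxX 0.4348 tMaxY 2.1637 | tΔX 1.0353 tΔY 3.8637
    t=0.4348 [x] (1,5)
    t=1.4701 [x] (0,5) — stop
  → r_4 = 1.4701
beam 5: φ=45°, α=210°
  cosα=-0.8660 sinα=-0.5000 | (2,5) | tMaxX 0.4850 tMaxY 0.8800 | tΔX 1.1547 tΔY 2.0000
    t=0.4850 [x] (1,5)
    t=0.8800 [y] (1,4) — stop
  → r_5 = 0.8800
beam 6: φ=90°, α=255°
  cosα=-0.2588 sinα=-0.9659 | (2,5) | tMaxX 1.6228 tMaxY 0.4555 | tΔX 3.8637 tΔY 1.0353
    t=0.4555 [y] (2,4)
    t=1.4908 [y] (2,3)
    t=1.6228 [x] (1,3)
    t=2.5261 [y] (1,2)
    t=3.5614 [y] (1,1) — stop
  → r_6 = 3.5614
beam 7: φ=135°, α=300°
  cosα=0.5000 sinα=-0.8660 | (2,5) | tMaxX 1.1600 tMaxY 0.5081 | tΔX 2.0000 tΔY 1.1547
    t=0.5081 [y] (2,4)
    t=1.1600 [x] (3,4)
    t=1.6628 [y] (3,3)
    t=2.8175 [y] (3,2)
    t=3.1600 [x] (4,2)
    t=3.9722 [y] (4,1) — stop
  → r_7 = 3.9722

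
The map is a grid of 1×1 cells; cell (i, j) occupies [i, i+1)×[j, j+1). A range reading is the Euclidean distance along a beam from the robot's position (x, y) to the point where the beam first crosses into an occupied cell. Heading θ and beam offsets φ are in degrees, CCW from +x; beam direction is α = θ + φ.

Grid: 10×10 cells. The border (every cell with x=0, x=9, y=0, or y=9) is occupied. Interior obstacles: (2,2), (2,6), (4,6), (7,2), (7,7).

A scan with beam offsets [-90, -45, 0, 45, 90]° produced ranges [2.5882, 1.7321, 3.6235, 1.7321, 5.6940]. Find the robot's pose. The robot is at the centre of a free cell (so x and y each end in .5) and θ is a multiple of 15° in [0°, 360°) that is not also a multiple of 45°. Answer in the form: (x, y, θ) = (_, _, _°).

(x, y, θ) = (6.5, 5.5, 105°)

Enumerate (i+0.5, j+0.5, θ) over the 59 free cells and 16 admissible headings. For each, cast all 5 beams and compare to the given ranges.
  (2.5, 8.5, 165°): beam 1 = 0.5176 ≠ 2.5882 ✗
  (7.5, 5.5, 255°): beam 2 = 5.1962 ≠ 1.7321 ✗
  (5.5, 5.5, 300°): beam 1 = 5.1962 ≠ 2.5882 ✗
  (3.5, 8.5, 345°): beam 1 = 1.9319 ≠ 2.5882 ✗
  …
  (6.5, 5.5, 105°): r_1=2.5882, r_2=1.7321, r_3=3.6235, r_4=1.7321, r_5=5.6940 — all match ✓
Only this pose fits every beam.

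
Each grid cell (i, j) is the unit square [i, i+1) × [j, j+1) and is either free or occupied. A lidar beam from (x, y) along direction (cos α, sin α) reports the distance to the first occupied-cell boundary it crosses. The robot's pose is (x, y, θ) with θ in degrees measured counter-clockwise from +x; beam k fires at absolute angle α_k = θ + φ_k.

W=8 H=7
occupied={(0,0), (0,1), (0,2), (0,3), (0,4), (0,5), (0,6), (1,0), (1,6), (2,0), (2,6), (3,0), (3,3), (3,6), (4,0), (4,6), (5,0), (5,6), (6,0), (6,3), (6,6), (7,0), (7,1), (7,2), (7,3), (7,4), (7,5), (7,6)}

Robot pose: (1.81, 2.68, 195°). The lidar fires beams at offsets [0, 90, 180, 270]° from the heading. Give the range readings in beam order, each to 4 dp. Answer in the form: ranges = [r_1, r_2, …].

ranges = [0.8386, 1.7393, 1.2364, 3.1296]

beam 1: φ=0°, α=195°
  d=(-0.9659,-0.2588)  start (1,2)  tX=0.8386 tY=2.6273  stride 1/|dx|=1.0353 1/|dy|=3.8637
    cross x-line → (0,2), t=0.8386 (wall)
  → r_1 = 0.8386
beam 2: φ=90°, α=285°
  d=(0.2588,-0.9659)  start (1,2)  tX=0.7341 tY=0.7040  stride 1/|dx|=3.8637 1/|dy|=1.0353
    cross y-line → (1,1), t=0.7040
    cross x-line → (2,1), t=0.7341
    cross y-line → (2,0), t=1.7393 (wall)
  → r_2 = 1.7393
beam 3: φ=180°, α=15°
  d=(0.9659,0.2588)  start (1,2)  tX=0.1967 tY=1.2364  stride 1/|dx|=1.0353 1/|dy|=3.8637
    cross x-line → (2,2), t=0.1967
    cross x-line → (3,2), t=1.2320
    cross y-line → (3,3), t=1.2364 (wall)
  → r_3 = 1.2364
beam 4: φ=270°, α=105°
  d=(-0.2588,0.9659)  start (1,2)  tX=3.1296 tY=0.3313  stride 1/|dx|=3.8637 1/|dy|=1.0353
    cross y-line → (1,3), t=0.3313
    cross y-line → (1,4), t=1.3666
    cross y-line → (1,5), t=2.4018
    cross x-line → (0,5), t=3.1296 (wall)
  → r_4 = 3.1296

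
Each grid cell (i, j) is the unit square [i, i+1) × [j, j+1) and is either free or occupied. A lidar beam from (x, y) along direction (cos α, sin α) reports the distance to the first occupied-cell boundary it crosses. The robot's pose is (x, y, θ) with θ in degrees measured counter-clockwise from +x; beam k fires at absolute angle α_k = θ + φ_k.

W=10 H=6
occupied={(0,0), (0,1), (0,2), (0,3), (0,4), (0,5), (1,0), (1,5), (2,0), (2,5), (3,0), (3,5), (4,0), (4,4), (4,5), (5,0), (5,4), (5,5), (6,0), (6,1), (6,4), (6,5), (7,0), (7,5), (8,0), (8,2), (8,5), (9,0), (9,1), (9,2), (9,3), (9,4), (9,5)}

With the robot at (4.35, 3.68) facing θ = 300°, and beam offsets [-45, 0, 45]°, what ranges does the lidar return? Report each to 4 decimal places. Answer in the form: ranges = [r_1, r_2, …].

ranges = [2.7745, 3.0946, 3.7788]

beam 1: φ=-45°, α=255°
  direction (-0.2588, -0.9659); cell (4,3); t to first gridline: x 1.3523, y 0.7040 (then +3.8637 / +1.0353)
    (4,2) via y @ 0.7040
    (3,2) via x @ 1.3523
    (3,1) via y @ 1.7393
    (3,0) via y @ 2.7745  # hit
  → r_1 = 2.7745
beam 2: φ=0°, α=300°
  direction (0.5000, -0.8660); cell (4,3); t to first gridline: x 1.3000, y 0.7852 (then +2.0000 / +1.1547)
    (4,2) via y @ 0.7852
    (5,2) via x @ 1.3000
    (5,1) via y @ 1.9399
    (5,0) via y @ 3.0946  # hit
  → r_2 = 3.0946
beam 3: φ=45°, α=345°
  direction (0.9659, -0.2588); cell (4,3); t to first gridline: x 0.6729, y 2.6273 (then +1.0353 / +3.8637)
    (5,3) via x @ 0.6729
    (6,3) via x @ 1.7082
    (6,2) via y @ 2.6273
    (7,2) via x @ 2.7435
    (8,2) via x @ 3.7788  # hit
  → r_3 = 3.7788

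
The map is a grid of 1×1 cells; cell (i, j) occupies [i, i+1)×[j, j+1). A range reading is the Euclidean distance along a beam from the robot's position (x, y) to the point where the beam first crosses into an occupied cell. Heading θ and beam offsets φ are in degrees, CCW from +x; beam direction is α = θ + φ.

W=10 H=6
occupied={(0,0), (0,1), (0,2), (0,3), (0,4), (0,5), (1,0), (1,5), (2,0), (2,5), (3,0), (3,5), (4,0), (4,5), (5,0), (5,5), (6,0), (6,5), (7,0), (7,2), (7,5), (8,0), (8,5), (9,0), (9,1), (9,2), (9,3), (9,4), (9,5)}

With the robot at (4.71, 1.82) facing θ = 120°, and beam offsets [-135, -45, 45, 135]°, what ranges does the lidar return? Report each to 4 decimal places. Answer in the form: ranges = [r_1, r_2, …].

ranges = [3.1682, 3.2922, 3.8409, 0.8489]

beam 1: φ=-135°, α=345°
  cosα=0.9659 sinα=-0.2588 | (4,1) | tMaxX 0.3002 tMaxY 3.1682 | tΔX 1.0353 tΔY 3.8637
    t=0.3002 [x] (5,1)
    t=1.3355 [x] (6,1)
    t=2.3708 [x] (7,1)
    t=3.1682 [y] (7,0) — stop
  → r_1 = 3.1682
beam 2: φ=-45°, α=75°
  cosα=0.2588 sinα=0.9659 | (4,1) | tMaxX 1.1205 tMaxY 0.1863 | tΔX 3.8637 tΔY 1.0353
    t=0.1863 [y] (4,2)
    t=1.1205 [x] (5,2)
    t=1.2216 [y] (5,3)
    t=2.2569 [y] (5,4)
    t=3.2922 [y] (5,5) — stop
  → r_2 = 3.2922
beam 3: φ=45°, α=165°
  cosα=-0.9659 sinα=0.2588 | (4,1) | tMaxX 0.7350 tMaxY 0.6955 | tΔX 1.0353 tΔY 3.8637
    t=0.6955 [y] (4,2)
    t=0.7350 [x] (3,2)
    t=1.7703 [x] (2,2)
    t=2.8056 [x] (1,2)
    t=3.8409 [x] (0,2) — stop
  → r_3 = 3.8409
beam 4: φ=135°, α=255°
  cosα=-0.2588 sinα=-0.9659 | (4,1) | tMaxX 2.7432 tMaxY 0.8489 | tΔX 3.8637 tΔY 1.0353
    t=0.8489 [y] (4,0) — stop
  → r_4 = 0.8489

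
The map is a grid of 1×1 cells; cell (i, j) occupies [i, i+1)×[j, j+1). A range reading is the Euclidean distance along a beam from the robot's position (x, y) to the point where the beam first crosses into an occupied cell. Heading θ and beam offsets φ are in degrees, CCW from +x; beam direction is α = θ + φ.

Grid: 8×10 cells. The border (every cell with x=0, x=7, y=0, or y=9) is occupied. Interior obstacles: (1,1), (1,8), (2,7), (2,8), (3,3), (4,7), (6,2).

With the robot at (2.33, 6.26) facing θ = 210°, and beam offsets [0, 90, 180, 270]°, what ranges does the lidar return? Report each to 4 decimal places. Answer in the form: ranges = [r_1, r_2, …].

beam 1: φ=0°, α=210°
  d=(-0.8660,-0.5000)  start (2,6)  tX=0.3811 tY=0.5200  stride 1/|dx|=1.1547 1/|dy|=2.0000
    cross x-line → (1,6), t=0.3811
    cross y-line → (1,5), t=0.5200
    cross x-line → (0,5), t=1.5358 (wall)
  → r_1 = 1.5358
beam 2: φ=90°, α=300°
  d=(0.5000,-0.8660)  start (2,6)  tX=1.3400 tY=0.3002  stride 1/|dx|=2.0000 1/|dy|=1.1547
    cross y-line → (2,5), t=0.3002
    cross x-line → (3,5), t=1.3400
    cross y-line → (3,4), t=1.4549
    cross y-line → (3,3), t=2.6096 (wall)
  → r_2 = 2.6096
beam 3: φ=180°, α=30°
  d=(0.8660,0.5000)  start (2,6)  tX=0.7736 tY=1.4800  stride 1/|dx|=1.1547 1/|dy|=2.0000
    cross x-line → (3,6), t=0.7736
    cross y-line → (3,7), t=1.4800
    cross x-line → (4,7), t=1.9283 (wall)
  → r_3 = 1.9283
beam 4: φ=270°, α=120°
  d=(-0.5000,0.8660)  start (2,6)  tX=0.6600 tY=0.8545  stride 1/|dx|=2.0000 1/|dy|=1.1547
    cross x-line → (1,6), t=0.6600
    cross y-line → (1,7), t=0.8545
    cross y-line → (1,8), t=2.0092 (wall)
  → r_4 = 2.0092

ranges = [1.5358, 2.6096, 1.9283, 2.0092]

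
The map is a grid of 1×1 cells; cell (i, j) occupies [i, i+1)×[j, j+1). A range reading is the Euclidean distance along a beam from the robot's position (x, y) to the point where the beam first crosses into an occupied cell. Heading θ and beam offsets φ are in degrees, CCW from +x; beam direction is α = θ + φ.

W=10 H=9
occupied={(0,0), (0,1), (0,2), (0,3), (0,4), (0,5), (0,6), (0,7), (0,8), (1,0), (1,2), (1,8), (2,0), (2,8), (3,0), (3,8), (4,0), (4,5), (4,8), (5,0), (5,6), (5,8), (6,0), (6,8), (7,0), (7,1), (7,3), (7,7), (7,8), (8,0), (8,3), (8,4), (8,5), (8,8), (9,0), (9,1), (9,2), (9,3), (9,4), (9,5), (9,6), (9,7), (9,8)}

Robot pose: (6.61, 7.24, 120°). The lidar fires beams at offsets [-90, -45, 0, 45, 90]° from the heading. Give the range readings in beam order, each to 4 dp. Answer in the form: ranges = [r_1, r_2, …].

ranges = [0.4503, 0.7868, 0.8776, 2.9364, 0.7044]

beam 1: φ=-90°, α=30°
  cosα=0.8660 sinα=0.5000 | (6,7) | tMaxX 0.4503 tMaxY 1.5200 | tΔX 1.1547 tΔY 2.0000
    t=0.4503 [x] (7,7) — stop
  → r_1 = 0.4503
beam 2: φ=-45°, α=75°
  cosα=0.2588 sinα=0.9659 | (6,7) | tMaxX 1.5068 tMaxY 0.7868 | tΔX 3.8637 tΔY 1.0353
    t=0.7868 [y] (6,8) — stop
  → r_2 = 0.7868
beam 3: φ=0°, α=120°
  cosα=-0.5000 sinα=0.8660 | (6,7) | tMaxX 1.2200 tMaxY 0.8776 | tΔX 2.0000 tΔY 1.1547
    t=0.8776 [y] (6,8) — stop
  → r_3 = 0.8776
beam 4: φ=45°, α=165°
  cosα=-0.9659 sinα=0.2588 | (6,7) | tMaxX 0.6315 tMaxY 2.9364 | tΔX 1.0353 tΔY 3.8637
    t=0.6315 [x] (5,7)
    t=1.6668 [x] (4,7)
    t=2.7021 [x] (3,7)
    t=2.9364 [y] (3,8) — stop
  → r_4 = 2.9364
beam 5: φ=90°, α=210°
  cosα=-0.8660 sinα=-0.5000 | (6,7) | tMaxX 0.7044 tMaxY 0.4800 | tΔX 1.1547 tΔY 2.0000
    t=0.4800 [y] (6,6)
    t=0.7044 [x] (5,6) — stop
  → r_5 = 0.7044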